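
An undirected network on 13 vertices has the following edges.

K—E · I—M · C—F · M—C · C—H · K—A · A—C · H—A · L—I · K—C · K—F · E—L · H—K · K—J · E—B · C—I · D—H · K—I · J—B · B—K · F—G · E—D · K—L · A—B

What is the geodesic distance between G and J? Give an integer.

3

One shortest route is G – F – K – J, which uses 3 edges, and at distance 2 from G we only reach {C, K}, which does not include J. So d(G,J) = 3.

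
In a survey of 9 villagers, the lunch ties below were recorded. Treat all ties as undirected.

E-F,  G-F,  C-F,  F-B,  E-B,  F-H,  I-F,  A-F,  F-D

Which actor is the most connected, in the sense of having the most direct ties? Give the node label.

F

Degrees — A:1, B:2, C:1, D:1, E:2, F:8, G:1, H:1, I:1.
The maximum is 8, attained only by F.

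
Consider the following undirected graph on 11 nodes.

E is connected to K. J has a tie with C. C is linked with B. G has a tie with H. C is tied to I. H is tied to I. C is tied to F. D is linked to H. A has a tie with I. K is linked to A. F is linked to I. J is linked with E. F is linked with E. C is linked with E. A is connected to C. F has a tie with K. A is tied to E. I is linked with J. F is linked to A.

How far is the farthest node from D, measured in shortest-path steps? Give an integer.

4

Distances from D: A:3, B:4, C:3, E:4, F:3, G:2, H:1, I:2, J:3, K:4.
The largest is 4 (to E, B, and K), so the eccentricity of D is 4.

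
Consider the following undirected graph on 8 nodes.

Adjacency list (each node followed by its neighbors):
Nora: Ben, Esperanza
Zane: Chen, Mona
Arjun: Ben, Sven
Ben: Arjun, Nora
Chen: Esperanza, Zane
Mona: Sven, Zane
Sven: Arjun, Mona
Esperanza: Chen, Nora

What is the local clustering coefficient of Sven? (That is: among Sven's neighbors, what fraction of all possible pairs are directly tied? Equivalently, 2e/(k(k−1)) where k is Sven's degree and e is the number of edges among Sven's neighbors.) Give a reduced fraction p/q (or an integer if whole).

0

Sven's neighbors: Arjun and Mona (k = 2).
Possible neighbor pairs: C(2,2) = 1. Edges among them: none → e = 0.
Clustering(Sven) = 0/1.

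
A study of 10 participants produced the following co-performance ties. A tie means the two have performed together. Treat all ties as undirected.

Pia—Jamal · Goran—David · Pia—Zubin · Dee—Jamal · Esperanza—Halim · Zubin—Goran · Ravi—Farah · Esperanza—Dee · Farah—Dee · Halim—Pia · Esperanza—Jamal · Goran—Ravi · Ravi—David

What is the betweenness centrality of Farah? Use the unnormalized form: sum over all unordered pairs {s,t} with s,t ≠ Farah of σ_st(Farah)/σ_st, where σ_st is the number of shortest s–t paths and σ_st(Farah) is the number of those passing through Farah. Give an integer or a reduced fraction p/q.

Pairs whose geodesics pass through Farah — David–Dee: 1; David–Jamal: 1/2; David–Esperanza: 1; Ravi–Dee: 1; Ravi–Jamal: 1; Ravi–Esperanza: 1; Ravi–Halim: 1/2; Dee–Goran: 1; Esperanza–Goran: 1/3.
All other pairs contribute 0.
Summing the contributions gives betweenness(Farah) = 22/3.

22/3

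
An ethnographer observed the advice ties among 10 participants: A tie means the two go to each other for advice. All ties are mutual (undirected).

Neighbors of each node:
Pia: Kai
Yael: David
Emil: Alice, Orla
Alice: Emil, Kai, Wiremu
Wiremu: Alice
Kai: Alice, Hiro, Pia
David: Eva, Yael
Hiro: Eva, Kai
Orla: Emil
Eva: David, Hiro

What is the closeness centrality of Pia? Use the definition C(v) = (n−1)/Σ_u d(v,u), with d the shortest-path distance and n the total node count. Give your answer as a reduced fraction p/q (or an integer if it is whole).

Distances from Pia: Alice:2, David:4, Emil:3, Eva:3, Hiro:2, Kai:1, Orla:4, Wiremu:3, Yael:5. Sum = 27.
n = 10, so closeness = 9/27 = 1/3.

1/3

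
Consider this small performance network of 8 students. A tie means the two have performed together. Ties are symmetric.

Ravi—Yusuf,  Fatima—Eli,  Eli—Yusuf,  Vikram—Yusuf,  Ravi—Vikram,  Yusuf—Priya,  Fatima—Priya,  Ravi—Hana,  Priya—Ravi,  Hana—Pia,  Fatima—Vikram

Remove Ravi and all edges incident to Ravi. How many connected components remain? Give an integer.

Without Ravi, the remaining ties split the others into: {Hana, Pia}; {Eli, Fatima, Priya, Vikram, Yusuf}.
That's 2 separate components.

2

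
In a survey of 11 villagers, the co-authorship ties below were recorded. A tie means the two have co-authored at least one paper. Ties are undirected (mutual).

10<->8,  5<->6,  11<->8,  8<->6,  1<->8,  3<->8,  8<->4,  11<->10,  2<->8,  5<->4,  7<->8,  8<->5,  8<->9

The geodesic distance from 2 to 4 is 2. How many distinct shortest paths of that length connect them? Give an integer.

The shortest distance is 2, and the only length-2 path is 2–8–4. So there is exactly 1 shortest path.

1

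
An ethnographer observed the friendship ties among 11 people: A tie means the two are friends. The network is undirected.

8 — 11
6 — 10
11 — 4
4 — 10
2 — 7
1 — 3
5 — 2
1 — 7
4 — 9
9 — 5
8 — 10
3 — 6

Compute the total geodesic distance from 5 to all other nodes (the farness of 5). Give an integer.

Distances from 5: 1:3, 2:1, 3:4, 4:2, 6:4, 7:2, 8:4, 9:1, 10:3, 11:3.
Sum = 3 + 1 + 4 + 2 + 4 + 2 + 4 + 1 + 3 + 3 = 27.

27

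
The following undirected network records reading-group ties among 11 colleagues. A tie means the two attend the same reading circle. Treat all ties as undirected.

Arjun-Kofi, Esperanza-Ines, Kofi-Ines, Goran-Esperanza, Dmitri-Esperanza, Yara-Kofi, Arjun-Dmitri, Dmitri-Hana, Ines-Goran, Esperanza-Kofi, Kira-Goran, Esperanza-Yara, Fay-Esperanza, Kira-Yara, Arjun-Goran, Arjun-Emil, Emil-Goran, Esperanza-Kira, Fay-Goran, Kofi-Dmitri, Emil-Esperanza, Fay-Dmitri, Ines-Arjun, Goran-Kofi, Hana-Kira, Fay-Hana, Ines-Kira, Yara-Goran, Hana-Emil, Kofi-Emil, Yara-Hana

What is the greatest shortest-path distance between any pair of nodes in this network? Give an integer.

2

Eccentricity of each node (its greatest distance to any other): Arjun:2, Dmitri:2, Emil:2, Esperanza:2, Fay:2, Goran:2, Hana:2, Ines:2, Kira:2, Kofi:2, Yara:2.
The maximum eccentricity is 2, realized for instance by the pair Dmitri–Emil via Dmitri – Hana – Emil. So the diameter is 2.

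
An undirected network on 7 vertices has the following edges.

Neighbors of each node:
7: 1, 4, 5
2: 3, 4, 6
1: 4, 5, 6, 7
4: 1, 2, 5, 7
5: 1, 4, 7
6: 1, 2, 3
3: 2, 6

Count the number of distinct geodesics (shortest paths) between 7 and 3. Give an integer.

The shortest distance is 3. The length-3 paths are: 7–4–2–3; 7–1–6–3.
That gives 2 distinct shortest paths.

2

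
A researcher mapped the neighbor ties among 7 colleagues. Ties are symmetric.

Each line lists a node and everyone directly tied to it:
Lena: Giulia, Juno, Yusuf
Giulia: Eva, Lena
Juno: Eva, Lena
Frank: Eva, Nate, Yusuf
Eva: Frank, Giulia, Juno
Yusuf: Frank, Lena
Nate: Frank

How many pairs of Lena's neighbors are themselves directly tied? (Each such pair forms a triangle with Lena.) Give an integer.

0

Lena's neighbors are Giulia, Juno, and Yusuf, but none of them are tied to each other, so no triangle contains Lena.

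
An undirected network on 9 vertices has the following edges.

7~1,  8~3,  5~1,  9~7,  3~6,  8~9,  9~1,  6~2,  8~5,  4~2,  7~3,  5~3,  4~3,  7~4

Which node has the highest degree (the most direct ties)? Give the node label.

3

Degrees — 1:3, 2:2, 3:5, 4:3, 5:3, 6:2, 7:4, 8:3, 9:3.
The maximum is 5, attained only by 3.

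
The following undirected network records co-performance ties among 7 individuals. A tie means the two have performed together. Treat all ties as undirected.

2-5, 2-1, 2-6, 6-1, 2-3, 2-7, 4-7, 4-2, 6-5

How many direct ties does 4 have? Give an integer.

4 is directly tied to 2 and 7. That is 2 neighbors, so the degree of 4 is 2.

2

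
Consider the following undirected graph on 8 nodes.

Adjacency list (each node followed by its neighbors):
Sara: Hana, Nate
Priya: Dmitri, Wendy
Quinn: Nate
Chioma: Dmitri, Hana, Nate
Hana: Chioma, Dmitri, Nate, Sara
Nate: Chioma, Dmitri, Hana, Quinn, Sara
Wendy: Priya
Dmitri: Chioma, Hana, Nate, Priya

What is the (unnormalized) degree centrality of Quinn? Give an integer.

1

Quinn is directly tied to Nate. That is 1 neighbor, so the degree of Quinn is 1.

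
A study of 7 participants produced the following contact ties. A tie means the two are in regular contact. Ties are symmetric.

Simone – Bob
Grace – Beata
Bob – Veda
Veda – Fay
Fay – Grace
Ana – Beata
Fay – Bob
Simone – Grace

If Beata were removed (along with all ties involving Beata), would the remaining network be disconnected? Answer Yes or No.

Removing Beata leaves {Bob, Fay, Grace, Simone, and Veda} with no path to {Ana}, so the network splits into 2 components. Beata is a cut vertex.

Yes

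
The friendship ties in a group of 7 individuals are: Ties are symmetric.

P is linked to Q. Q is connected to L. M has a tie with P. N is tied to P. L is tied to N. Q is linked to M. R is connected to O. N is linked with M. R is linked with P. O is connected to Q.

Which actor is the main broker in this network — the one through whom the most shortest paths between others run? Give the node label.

Q

Unnormalized betweenness of each node: L:7/12, M:7/12, N:4/3, O:5/6, P:4, Q:59/12, R:3/4.
Q has the largest value, 59/12, making it the main broker — the node through which the most shortest paths run.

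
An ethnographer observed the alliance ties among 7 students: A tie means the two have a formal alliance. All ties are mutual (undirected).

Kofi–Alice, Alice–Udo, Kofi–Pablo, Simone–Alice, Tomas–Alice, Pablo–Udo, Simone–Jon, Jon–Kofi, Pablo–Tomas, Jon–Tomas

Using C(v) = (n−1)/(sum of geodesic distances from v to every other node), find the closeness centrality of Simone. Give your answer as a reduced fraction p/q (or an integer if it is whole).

Distances from Simone: Alice:1, Jon:1, Kofi:2, Pablo:3, Tomas:2, Udo:2. Sum = 11.
n = 7, so closeness = 6/11.

6/11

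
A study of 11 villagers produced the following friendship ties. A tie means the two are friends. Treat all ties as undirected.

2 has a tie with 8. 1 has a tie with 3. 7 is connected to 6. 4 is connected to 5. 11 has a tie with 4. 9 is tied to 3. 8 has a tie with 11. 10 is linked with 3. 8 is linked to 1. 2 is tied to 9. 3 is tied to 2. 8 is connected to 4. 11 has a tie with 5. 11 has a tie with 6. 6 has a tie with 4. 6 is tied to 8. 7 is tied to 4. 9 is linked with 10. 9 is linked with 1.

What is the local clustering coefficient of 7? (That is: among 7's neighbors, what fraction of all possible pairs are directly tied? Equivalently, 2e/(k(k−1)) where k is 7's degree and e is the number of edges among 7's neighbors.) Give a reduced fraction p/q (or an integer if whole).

1

7's neighbors: 4 and 6 (k = 2).
Possible neighbor pairs: C(2,2) = 1. Edges among them: 4–6 → e = 1.
Clustering(7) = 1/1.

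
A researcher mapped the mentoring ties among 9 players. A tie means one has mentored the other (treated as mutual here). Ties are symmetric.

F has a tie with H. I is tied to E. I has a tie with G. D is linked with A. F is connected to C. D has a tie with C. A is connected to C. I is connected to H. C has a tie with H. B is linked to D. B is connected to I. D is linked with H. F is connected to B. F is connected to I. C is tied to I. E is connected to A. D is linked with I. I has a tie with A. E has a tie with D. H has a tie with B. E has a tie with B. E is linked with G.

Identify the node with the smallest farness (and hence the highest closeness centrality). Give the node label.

I

Farness (sum of distances to all others) for each node — A:12, B:11, C:11, D:10, E:11, F:12, G:14, H:11, I:8.
The smallest farness is 8, for I, so I has the highest closeness.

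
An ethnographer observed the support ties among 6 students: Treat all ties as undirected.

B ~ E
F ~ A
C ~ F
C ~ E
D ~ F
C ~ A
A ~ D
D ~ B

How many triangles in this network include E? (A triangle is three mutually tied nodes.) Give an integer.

E's neighbors are B and C, but none of them are tied to each other, so no triangle contains E.

0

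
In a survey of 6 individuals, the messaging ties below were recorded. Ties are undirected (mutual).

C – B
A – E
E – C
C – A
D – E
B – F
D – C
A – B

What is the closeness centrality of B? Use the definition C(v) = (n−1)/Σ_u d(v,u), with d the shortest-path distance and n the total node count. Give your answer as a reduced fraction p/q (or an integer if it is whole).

Distances from B: A:1, C:1, D:2, E:2, F:1. Sum = 7.
n = 6, so closeness = 5/7.

5/7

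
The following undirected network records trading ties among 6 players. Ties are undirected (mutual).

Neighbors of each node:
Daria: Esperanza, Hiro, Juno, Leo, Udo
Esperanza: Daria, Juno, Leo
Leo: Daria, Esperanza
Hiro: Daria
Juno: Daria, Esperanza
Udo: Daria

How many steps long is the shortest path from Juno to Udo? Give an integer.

2

One shortest route is Juno – Daria – Udo, which uses 2 edges, and Juno and Udo are not directly tied, so nothing shorter exists. So d(Juno,Udo) = 2.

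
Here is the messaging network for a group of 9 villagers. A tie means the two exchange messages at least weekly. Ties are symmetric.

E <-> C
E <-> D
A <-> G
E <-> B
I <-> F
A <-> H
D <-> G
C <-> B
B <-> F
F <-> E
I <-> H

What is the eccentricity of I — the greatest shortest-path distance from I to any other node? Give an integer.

Distances from I: A:2, B:2, C:3, D:3, E:2, F:1, G:3, H:1.
The largest is 3 (to C, D, and G), so the eccentricity of I is 3.

3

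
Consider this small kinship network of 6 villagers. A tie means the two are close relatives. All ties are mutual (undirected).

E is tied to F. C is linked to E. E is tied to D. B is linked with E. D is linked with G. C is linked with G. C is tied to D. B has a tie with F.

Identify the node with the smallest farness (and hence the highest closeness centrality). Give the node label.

Farness (sum of distances to all others) for each node — B:9, C:7, D:7, E:6, F:9, G:10.
The smallest farness is 6, for E, so E has the highest closeness.

E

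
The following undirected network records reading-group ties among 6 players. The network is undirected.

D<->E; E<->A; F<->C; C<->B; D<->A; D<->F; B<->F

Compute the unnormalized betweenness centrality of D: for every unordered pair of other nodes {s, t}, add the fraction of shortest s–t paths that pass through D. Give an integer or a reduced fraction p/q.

Pairs whose geodesics pass through D — E–B: 1; E–C: 1; E–F: 1; A–B: 1; A–C: 1; A–F: 1.
All other pairs contribute 0.
Summing the contributions gives betweenness(D) = 6.

6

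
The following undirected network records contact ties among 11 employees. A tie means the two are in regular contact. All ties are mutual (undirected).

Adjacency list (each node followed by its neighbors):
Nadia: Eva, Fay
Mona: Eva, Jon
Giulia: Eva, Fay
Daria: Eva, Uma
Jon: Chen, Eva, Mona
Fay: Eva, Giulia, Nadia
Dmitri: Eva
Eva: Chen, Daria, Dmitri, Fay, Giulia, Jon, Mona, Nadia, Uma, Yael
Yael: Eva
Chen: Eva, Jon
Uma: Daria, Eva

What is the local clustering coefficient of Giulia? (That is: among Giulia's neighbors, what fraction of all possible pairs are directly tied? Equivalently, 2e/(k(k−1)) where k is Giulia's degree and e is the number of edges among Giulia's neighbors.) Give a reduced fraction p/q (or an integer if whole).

Giulia's neighbors: Eva and Fay (k = 2).
Possible neighbor pairs: C(2,2) = 1. Edges among them: Eva–Fay → e = 1.
Clustering(Giulia) = 1/1.

1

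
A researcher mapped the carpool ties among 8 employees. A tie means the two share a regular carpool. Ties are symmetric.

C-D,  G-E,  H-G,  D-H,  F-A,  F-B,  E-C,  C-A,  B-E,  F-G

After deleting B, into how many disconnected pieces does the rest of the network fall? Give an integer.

1

B's neighbors (E and F) remain reachable from one another through other ties, so the rest of the network stays in one piece.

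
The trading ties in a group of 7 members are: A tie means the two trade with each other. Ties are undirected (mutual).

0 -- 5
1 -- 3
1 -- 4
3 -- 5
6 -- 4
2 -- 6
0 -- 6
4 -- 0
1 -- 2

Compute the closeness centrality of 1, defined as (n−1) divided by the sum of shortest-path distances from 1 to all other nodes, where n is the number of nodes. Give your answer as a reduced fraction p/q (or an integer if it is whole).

2/3

Distances from 1: 0:2, 2:1, 3:1, 4:1, 5:2, 6:2. Sum = 9.
n = 7, so closeness = 6/9 = 2/3.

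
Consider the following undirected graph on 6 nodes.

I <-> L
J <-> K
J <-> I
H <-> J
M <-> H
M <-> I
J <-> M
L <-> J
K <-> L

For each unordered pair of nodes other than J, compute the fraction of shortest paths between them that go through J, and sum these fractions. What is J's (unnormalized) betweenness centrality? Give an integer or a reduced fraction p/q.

Pairs whose geodesics pass through J — M–K: 1; M–L: 1/2; I–K: 1/2; I–H: 1/2; K–H: 1; H–L: 1.
All other pairs contribute 0.
Summing the contributions gives betweenness(J) = 9/2.

9/2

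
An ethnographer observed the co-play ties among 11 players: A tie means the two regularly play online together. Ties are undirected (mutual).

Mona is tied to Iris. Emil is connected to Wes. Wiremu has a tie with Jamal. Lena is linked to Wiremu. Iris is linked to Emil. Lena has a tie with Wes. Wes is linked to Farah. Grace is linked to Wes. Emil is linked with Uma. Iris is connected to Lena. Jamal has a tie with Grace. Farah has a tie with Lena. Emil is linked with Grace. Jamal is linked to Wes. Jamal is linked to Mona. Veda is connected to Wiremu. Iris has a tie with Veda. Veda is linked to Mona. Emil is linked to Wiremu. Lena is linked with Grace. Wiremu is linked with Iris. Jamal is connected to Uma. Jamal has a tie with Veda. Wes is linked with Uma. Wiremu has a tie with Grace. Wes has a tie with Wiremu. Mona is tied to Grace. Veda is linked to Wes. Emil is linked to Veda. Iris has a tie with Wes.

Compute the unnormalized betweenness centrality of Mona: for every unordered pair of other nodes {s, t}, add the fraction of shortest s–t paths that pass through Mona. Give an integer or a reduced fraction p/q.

Pairs whose geodesics pass through Mona — Grace–Veda: 1/5; Grace–Iris: 1/5; Iris–Jamal: 1/4.
All other pairs contribute 0.
Summing the contributions gives betweenness(Mona) = 13/20.

13/20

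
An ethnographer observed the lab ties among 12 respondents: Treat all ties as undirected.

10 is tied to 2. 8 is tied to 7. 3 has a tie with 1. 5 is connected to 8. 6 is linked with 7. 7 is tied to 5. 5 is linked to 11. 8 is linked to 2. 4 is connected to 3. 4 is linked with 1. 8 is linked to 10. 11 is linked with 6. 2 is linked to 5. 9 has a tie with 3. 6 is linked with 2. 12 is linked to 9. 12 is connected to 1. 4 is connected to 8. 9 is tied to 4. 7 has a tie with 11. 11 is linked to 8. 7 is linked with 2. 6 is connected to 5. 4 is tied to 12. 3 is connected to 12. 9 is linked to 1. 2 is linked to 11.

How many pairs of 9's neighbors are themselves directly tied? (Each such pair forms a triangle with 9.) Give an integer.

6

9's neighbors: 1, 3, 4, and 12.
Neighbor pairs that are themselves tied: 9–1–3; 9–1–4; 9–1–12; 9–3–4; 9–3–12; 9–4–12. Each forms one triangle with 9, for 6 in total.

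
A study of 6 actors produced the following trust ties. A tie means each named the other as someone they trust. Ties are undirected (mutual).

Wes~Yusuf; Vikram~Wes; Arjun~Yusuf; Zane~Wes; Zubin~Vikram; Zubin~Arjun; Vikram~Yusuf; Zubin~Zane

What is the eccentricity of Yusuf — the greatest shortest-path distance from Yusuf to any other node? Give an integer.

Distances from Yusuf: Arjun:1, Vikram:1, Wes:1, Zane:2, Zubin:2.
The largest is 2 (to Zubin and Zane), so the eccentricity of Yusuf is 2.

2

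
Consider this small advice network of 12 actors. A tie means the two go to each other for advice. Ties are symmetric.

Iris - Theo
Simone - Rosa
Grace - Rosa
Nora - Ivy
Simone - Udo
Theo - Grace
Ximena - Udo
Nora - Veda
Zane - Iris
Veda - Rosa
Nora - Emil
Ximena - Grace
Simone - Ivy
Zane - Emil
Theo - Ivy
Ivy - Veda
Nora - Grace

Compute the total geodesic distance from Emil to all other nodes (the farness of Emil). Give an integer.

26

Distances from Emil: Grace:2, Iris:2, Ivy:2, Nora:1, Rosa:3, Simone:3, Theo:3, Udo:4, Veda:2, Ximena:3, Zane:1.
Sum = 2 + 2 + 2 + 1 + 3 + 3 + 3 + 4 + 2 + 3 + 1 = 26.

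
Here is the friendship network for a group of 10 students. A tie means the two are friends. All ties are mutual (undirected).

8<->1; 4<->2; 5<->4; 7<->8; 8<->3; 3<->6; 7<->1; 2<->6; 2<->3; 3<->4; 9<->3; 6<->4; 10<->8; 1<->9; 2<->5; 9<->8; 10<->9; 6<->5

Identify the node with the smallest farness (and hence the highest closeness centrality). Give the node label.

Farness (sum of distances to all others) for each node — 1:20, 2:17, 3:13, 4:17, 5:23, 6:17, 7:21, 8:14, 9:15, 10:21.
The smallest farness is 13, for 3, so 3 has the highest closeness.

3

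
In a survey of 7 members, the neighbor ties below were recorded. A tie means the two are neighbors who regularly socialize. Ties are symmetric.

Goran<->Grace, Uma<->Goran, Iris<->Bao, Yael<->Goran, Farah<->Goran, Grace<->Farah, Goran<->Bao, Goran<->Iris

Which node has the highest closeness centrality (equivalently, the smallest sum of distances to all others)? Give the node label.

Goran

Farness (sum of distances to all others) for each node — Bao:10, Farah:10, Goran:6, Grace:10, Iris:10, Uma:11, Yael:11.
The smallest farness is 6, for Goran, so Goran has the highest closeness.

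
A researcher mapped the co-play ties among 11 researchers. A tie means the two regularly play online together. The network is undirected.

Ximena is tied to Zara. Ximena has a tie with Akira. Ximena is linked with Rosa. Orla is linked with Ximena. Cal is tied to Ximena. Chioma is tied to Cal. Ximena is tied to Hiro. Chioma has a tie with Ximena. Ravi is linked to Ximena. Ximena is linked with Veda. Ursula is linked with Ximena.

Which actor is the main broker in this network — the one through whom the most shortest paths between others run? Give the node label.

Unnormalized betweenness of each node: Akira:0, Cal:0, Chioma:0, Hiro:0, Orla:0, Ravi:0, Rosa:0, Ursula:0, Veda:0, Ximena:44, Zara:0.
Ximena has the largest value, 44, making it the main broker — the node through which the most shortest paths run.

Ximena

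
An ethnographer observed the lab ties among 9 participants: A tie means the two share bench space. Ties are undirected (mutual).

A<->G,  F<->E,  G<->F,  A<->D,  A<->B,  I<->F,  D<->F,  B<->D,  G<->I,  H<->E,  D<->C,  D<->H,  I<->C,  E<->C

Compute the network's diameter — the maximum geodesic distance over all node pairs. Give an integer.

3

Eccentricity of each node (its greatest distance to any other): A:3, B:3, C:2, D:2, E:3, F:2, G:3, H:3, I:3.
The maximum eccentricity is 3, realized for instance by the pair G–H via G – A – D – H. So the diameter is 3.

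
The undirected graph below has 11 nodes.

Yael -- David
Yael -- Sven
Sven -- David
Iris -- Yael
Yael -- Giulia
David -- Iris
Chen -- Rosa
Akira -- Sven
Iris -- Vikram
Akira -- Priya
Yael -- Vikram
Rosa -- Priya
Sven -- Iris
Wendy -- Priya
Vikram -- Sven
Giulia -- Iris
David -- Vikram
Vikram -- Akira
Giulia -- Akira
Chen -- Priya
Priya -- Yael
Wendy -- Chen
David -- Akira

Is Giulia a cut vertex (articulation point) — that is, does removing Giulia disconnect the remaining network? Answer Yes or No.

No

Even without Giulia, every remaining node can still reach every other (the residual graph is connected), so Giulia is not a cut vertex.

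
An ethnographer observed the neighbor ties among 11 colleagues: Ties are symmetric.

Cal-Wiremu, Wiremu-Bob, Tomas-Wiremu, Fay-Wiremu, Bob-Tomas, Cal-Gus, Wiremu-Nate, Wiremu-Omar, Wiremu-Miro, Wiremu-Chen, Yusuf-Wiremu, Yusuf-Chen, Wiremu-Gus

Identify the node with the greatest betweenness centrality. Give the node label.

Unnormalized betweenness of each node: Bob:0, Cal:0, Chen:0, Fay:0, Gus:0, Miro:0, Nate:0, Omar:0, Tomas:0, Wiremu:42, Yusuf:0.
Wiremu has the largest value, 42, making it the main broker — the node through which the most shortest paths run.

Wiremu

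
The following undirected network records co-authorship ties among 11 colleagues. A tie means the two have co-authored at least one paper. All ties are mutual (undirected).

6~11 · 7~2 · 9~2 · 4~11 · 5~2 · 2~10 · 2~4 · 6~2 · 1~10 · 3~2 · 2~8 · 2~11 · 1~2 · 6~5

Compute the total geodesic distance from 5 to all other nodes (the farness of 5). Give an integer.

Distances from 5: 1:2, 2:1, 3:2, 4:2, 6:1, 7:2, 8:2, 9:2, 10:2, 11:2.
Sum = 2 + 1 + 2 + 2 + 1 + 2 + 2 + 2 + 2 + 2 = 18.

18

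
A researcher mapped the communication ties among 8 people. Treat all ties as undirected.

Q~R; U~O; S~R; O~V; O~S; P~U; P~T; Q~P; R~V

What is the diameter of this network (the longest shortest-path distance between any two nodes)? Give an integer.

Eccentricity of each node (its greatest distance to any other): O:3, P:3, Q:3, R:3, S:4, T:4, U:3, V:4.
The maximum eccentricity is 4, realized for instance by the pair T–V via T – P – Q – R – V. So the diameter is 4.

4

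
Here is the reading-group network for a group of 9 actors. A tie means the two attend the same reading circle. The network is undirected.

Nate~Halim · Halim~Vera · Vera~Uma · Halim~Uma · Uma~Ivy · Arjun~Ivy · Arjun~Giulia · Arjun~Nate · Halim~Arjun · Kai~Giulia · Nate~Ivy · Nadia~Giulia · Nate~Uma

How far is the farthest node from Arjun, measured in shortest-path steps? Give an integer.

2

Distances from Arjun: Giulia:1, Halim:1, Ivy:1, Kai:2, Nadia:2, Nate:1, Uma:2, Vera:2.
The largest is 2 (to Kai, Nadia, Uma, and Vera), so the eccentricity of Arjun is 2.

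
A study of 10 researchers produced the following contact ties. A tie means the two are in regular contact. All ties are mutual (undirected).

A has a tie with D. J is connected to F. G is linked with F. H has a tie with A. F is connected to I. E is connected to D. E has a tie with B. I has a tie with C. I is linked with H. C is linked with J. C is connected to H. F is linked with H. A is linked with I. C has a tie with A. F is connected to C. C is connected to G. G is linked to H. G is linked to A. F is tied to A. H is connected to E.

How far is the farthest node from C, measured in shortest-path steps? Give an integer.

Distances from C: A:1, B:3, D:2, E:2, F:1, G:1, H:1, I:1, J:1.
The largest is 3 (to B), so the eccentricity of C is 3.

3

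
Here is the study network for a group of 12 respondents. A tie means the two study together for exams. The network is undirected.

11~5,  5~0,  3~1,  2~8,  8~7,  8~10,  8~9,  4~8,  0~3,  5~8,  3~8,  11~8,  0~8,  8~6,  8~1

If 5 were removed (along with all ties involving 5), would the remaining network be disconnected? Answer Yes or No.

Even without 5, every remaining node can still reach every other (the residual graph is connected), so 5 is not a cut vertex.

No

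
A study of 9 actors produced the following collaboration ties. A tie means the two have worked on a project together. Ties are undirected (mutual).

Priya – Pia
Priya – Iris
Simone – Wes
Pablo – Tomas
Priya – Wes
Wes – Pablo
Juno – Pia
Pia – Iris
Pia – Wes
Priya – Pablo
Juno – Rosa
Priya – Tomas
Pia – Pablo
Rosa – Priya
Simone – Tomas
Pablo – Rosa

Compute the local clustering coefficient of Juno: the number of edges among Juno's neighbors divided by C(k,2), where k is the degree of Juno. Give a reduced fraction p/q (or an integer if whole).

Juno's neighbors: Pia and Rosa (k = 2).
Possible neighbor pairs: C(2,2) = 1. Edges among them: none → e = 0.
Clustering(Juno) = 0/1.

0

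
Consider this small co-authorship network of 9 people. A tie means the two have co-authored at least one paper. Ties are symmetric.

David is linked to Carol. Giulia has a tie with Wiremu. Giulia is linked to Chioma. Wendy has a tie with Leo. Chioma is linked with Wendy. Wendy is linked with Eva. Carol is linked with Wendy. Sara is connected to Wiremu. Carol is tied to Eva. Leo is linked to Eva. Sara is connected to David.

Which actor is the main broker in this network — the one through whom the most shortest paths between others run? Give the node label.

Wendy

Unnormalized betweenness of each node: Carol:15/2, Chioma:13/2, David:11/2, Eva:3/2, Giulia:9/2, Leo:0, Sara:7/2, Wendy:10, Wiremu:3.
Wendy has the largest value, 10, making it the main broker — the node through which the most shortest paths run.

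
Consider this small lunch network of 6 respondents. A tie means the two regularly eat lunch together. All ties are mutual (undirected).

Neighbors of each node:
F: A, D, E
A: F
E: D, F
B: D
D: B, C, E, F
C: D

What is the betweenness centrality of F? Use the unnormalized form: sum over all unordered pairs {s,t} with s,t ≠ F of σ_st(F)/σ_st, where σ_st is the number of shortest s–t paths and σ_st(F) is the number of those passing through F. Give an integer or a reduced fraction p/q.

Pairs whose geodesics pass through F — B–A: 1; D–A: 1; A–E: 1; A–C: 1.
All other pairs contribute 0.
Summing the contributions gives betweenness(F) = 4.

4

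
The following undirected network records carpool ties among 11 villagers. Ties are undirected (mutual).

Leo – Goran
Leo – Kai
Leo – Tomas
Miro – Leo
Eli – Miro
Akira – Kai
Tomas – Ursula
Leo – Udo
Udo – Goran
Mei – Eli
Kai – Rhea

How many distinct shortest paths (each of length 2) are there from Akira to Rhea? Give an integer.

1

The shortest distance is 2, and the only length-2 path is Akira–Kai–Rhea. So there is exactly 1 shortest path.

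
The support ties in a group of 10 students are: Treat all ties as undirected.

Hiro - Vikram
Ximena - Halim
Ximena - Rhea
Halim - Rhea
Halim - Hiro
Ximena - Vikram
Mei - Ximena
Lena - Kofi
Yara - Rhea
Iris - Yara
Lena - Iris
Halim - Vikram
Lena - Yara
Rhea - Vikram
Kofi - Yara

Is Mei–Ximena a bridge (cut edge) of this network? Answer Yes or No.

Without the Mei–Ximena edge there is no alternate route between Mei and Ximena, so the network disconnects. It is a bridge.

Yes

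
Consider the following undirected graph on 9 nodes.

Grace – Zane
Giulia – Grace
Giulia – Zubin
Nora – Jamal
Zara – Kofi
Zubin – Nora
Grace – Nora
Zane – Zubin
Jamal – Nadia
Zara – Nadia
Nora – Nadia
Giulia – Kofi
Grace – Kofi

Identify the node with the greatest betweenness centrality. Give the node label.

Nora

Unnormalized betweenness of each node: Giulia:11/6, Grace:41/6, Jamal:0, Kofi:23/6, Nadia:3, Nora:9, Zane:1/3, Zara:11/6, Zubin:10/3.
Nora has the largest value, 9, making it the main broker — the node through which the most shortest paths run.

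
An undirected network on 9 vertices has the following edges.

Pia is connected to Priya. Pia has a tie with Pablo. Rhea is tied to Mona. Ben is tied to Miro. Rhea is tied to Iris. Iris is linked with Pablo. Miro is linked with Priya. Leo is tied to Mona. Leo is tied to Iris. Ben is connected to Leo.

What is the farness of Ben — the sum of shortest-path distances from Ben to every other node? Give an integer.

17

Distances from Ben: Iris:2, Leo:1, Miro:1, Mona:2, Pablo:3, Pia:3, Priya:2, Rhea:3.
Sum = 2 + 1 + 1 + 2 + 3 + 3 + 2 + 3 = 17.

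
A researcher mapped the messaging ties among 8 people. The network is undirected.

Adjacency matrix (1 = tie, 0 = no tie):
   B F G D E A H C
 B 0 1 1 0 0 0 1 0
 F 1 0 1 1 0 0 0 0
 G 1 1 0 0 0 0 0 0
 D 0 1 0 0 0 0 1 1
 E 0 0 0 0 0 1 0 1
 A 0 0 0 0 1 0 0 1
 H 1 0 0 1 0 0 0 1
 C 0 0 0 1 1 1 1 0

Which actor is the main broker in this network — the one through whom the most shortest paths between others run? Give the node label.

C

Unnormalized betweenness of each node: A:0, B:3, C:10, D:5, E:0, F:3, G:0, H:5.
C has the largest value, 10, making it the main broker — the node through which the most shortest paths run.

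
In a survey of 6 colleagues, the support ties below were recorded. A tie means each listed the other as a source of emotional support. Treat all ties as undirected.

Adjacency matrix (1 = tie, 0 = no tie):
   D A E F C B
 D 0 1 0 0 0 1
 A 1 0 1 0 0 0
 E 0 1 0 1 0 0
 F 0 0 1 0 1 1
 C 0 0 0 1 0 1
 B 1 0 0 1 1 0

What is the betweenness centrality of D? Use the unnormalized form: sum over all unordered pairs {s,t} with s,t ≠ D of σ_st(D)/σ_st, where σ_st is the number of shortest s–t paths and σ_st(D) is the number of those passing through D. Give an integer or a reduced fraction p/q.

3/2

Pairs whose geodesics pass through D — A–C: 1/2; A–B: 1.
All other pairs contribute 0.
Summing the contributions gives betweenness(D) = 3/2.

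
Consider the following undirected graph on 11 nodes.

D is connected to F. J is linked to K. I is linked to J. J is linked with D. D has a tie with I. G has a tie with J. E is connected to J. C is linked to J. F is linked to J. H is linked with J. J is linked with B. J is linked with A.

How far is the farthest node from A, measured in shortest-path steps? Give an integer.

Distances from A: B:2, C:2, D:2, E:2, F:2, G:2, H:2, I:2, J:1, K:2.
The largest is 2 (to G, C, K, D, F, H, B, I, and E), so the eccentricity of A is 2.

2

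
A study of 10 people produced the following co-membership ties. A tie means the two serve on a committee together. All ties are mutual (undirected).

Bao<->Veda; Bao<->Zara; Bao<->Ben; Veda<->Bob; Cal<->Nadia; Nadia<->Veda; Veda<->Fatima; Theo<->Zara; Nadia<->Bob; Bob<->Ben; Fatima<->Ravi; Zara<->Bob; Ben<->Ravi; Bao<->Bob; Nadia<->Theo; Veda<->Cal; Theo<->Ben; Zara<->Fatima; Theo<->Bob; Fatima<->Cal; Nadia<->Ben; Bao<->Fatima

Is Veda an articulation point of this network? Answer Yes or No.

Even without Veda, every remaining node can still reach every other (the residual graph is connected), so Veda is not a cut vertex.

No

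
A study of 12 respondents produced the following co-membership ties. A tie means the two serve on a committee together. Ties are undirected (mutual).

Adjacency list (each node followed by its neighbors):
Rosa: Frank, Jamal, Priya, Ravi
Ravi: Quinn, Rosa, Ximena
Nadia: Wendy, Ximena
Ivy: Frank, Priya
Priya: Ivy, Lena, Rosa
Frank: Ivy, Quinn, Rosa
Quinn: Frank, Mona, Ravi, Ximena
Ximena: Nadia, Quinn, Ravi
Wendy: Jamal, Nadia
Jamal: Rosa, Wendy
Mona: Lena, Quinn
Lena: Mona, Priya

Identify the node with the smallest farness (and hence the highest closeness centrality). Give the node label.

Rosa

Farness (sum of distances to all others) for each node — Frank:22, Ivy:28, Jamal:26, Lena:28, Mona:27, Nadia:29, Priya:24, Quinn:21, Ravi:22, Rosa:20, Wendy:30, Ximena:23.
The smallest farness is 20, for Rosa, so Rosa has the highest closeness.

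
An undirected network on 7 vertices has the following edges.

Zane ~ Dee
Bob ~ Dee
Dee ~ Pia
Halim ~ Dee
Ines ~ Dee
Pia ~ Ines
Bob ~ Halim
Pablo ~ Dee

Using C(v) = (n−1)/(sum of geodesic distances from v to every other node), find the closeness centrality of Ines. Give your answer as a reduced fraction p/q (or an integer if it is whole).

3/5

Distances from Ines: Bob:2, Dee:1, Halim:2, Pablo:2, Pia:1, Zane:2. Sum = 10.
n = 7, so closeness = 6/10 = 3/5.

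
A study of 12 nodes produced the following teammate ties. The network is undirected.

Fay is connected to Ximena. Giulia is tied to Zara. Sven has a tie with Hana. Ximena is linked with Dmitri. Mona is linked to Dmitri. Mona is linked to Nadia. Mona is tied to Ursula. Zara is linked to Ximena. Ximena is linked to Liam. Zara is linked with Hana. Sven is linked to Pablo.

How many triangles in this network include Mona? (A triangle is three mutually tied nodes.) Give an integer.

Mona's neighbors are Dmitri, Nadia, and Ursula, but none of them are tied to each other, so no triangle contains Mona.

0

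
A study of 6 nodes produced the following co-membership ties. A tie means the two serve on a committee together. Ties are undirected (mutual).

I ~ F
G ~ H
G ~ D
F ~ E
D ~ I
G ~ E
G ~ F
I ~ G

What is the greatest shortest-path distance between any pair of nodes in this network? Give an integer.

Eccentricity of each node (its greatest distance to any other): D:2, E:2, F:2, G:1, H:2, I:2.
The maximum eccentricity is 2, realized for instance by the pair E–D via E – G – D. So the diameter is 2.

2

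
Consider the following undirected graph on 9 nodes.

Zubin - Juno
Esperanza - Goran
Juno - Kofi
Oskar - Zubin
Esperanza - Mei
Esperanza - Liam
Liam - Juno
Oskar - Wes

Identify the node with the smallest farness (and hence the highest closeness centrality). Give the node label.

Juno

Farness (sum of distances to all others) for each node — Esperanza:20, Goran:27, Juno:16, Kofi:23, Liam:17, Mei:27, Oskar:24, Wes:31, Zubin:19.
The smallest farness is 16, for Juno, so Juno has the highest closeness.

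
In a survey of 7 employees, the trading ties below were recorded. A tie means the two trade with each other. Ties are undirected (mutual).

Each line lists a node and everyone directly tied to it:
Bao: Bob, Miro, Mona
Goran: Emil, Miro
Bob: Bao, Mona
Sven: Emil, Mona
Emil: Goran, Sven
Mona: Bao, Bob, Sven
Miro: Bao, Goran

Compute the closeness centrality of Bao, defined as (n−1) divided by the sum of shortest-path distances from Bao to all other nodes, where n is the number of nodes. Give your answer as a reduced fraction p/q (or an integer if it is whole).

3/5

Distances from Bao: Bob:1, Emil:3, Goran:2, Miro:1, Mona:1, Sven:2. Sum = 10.
n = 7, so closeness = 6/10 = 3/5.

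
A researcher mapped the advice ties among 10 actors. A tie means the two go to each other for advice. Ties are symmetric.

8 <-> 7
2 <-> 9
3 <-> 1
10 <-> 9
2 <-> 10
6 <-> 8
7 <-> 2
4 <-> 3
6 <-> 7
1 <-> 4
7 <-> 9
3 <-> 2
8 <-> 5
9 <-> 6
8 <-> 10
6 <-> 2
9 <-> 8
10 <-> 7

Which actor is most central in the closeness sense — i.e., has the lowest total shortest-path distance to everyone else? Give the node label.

Farness (sum of distances to all others) for each node — 1:25, 2:14, 3:18, 4:25, 5:26, 6:16, 7:15, 8:18, 9:15, 10:16.
The smallest farness is 14, for 2, so 2 has the highest closeness.

2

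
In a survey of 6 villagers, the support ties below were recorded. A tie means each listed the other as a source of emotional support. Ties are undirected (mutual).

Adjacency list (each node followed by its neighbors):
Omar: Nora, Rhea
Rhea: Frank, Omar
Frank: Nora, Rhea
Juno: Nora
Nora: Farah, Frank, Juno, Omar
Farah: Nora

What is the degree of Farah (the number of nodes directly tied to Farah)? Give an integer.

1

Farah is directly tied to Nora. That is 1 neighbor, so the degree of Farah is 1.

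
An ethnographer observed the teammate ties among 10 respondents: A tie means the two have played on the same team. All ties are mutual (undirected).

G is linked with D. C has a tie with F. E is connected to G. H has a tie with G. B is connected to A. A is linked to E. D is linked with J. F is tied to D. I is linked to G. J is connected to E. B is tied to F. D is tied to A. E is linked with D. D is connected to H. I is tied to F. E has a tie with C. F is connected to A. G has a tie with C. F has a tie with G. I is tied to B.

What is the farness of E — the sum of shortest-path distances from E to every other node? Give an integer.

13

Distances from E: A:1, B:2, C:1, D:1, F:2, G:1, H:2, I:2, J:1.
Sum = 1 + 2 + 1 + 1 + 2 + 1 + 2 + 2 + 1 = 13.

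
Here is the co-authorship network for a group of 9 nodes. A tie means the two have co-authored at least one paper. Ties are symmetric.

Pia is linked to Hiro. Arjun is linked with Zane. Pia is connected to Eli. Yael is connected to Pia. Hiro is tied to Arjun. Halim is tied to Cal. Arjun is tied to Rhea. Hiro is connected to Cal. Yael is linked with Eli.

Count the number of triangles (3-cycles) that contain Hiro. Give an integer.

Hiro's neighbors are Arjun, Cal, and Pia, but none of them are tied to each other, so no triangle contains Hiro.

0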